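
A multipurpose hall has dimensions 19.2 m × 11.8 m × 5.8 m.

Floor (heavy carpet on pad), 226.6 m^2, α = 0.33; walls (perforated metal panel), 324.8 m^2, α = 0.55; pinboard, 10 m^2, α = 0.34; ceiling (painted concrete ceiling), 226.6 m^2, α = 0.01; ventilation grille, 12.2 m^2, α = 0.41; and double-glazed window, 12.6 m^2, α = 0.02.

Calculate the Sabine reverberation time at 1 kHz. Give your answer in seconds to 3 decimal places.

Summing Sᵢαᵢ: 74.778 + 178.640 + 3.400 + 2.266 + 5.002 + 0.252 → A = 264.338 sabins.
Room volume: 1314.048 m³.
T = 0.161 V/A = 0.161·1314.048/264.338 = 0.800 s.

0.800 s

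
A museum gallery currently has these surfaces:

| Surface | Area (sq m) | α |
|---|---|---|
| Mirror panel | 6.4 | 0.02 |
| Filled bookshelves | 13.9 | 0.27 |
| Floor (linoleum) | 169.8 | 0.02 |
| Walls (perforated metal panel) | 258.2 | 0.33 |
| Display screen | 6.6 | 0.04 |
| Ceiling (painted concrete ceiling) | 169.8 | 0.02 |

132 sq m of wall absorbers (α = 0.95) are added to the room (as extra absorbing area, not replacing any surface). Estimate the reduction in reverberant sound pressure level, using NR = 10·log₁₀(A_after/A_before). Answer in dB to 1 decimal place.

Total absorption A_before = 6.4×0.02 + 13.9×0.27 + 169.8×0.02 + 258.2×0.33 + 6.6×0.04 + 169.8×0.02
  = 0.128 + 3.753 + 3.396 + 85.206 + 0.264 + 3.396 = 96.143 sq m sabins.
Treatment contributes 132·0.95 = 125.400 sabins.
A_after = 96.143 + 125.400 = 221.543 sabins.
Reduction = 10 log₁₀(A_after/A_before) = 10 log₁₀(2.3043) = 3.6 dB.

3.6 dB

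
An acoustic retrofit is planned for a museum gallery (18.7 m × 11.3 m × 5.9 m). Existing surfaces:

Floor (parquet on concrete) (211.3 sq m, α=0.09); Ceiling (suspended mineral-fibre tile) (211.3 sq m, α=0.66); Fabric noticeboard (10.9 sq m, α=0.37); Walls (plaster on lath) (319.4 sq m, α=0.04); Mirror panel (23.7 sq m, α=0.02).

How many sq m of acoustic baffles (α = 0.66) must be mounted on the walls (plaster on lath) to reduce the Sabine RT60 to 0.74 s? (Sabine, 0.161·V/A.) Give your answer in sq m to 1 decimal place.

154.0

Equivalent absorption area: A₁ = 211.3*0.09 + 211.3*0.66 + 10.9*0.37 + 319.4*0.04 + 23.7*0.02 = 175.758 sq m.
V = 1246.729 m³. Target absorption A₂ = 0.161 × 1246.729 / 0.74 = 271.248 sabins.
Absorption to add: 271.248 − 175.758 = 95.490 sabins.
Each sq m of panel replacing the walls (plaster on lath) adds (0.66 − 0.04) = 0.62 sabins.
Panel area = 95.490 / 0.62 = 154.0 sq m.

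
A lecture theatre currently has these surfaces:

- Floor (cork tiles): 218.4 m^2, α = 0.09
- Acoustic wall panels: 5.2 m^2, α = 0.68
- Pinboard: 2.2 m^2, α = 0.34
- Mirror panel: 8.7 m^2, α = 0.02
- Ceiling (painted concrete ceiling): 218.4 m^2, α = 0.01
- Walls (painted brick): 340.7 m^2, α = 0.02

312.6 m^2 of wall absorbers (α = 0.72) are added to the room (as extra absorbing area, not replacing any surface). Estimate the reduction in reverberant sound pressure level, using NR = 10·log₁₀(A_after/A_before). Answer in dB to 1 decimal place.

Total absorption A_before = 218.4*0.09 + 5.2*0.68 + 2.2*0.34 + 8.7*0.02 + 218.4*0.01 + 340.7*0.02
  = 19.656 + 3.536 + 0.748 + 0.174 + 2.184 + 6.814 = 33.112 m^2 sabins.
Added absorption = 312.6 × 0.72 = 225.072 sabins.
A_after = 33.112 + 225.072 = 258.184 sabins.
NR = 10·log₁₀(258.184/33.112) = 8.9 dB.

8.9 dB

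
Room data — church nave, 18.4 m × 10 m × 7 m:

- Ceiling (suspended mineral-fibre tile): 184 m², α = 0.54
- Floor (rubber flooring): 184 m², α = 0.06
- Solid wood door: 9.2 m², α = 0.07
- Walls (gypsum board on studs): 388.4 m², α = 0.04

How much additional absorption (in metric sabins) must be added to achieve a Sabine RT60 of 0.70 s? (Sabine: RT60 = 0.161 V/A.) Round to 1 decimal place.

Equivalent absorption area: A₁ = 184*0.54 + 184*0.06 + 9.2*0.07 + 388.4*0.04 = 126.580 m².
For T = 0.70 s, need A₂ = 0.161·V/T = 0.161·1288/0.70 = 296.240 sabins.
ΔA = A₂ − A₁ = 296.240 − 126.580 = 169.7 sabins.

169.7 sabins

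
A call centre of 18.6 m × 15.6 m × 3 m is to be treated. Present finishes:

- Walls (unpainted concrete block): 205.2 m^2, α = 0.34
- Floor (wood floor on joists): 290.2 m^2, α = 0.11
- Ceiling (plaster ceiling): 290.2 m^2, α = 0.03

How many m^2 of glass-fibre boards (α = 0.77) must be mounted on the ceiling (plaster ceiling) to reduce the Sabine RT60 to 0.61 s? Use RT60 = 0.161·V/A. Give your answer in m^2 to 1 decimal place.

Summing Sᵢαᵢ: 69.768 + 31.922 + 8.706 → A₁ = 110.396 sabins.
V = 870.48 m³. Target absorption A₂ = 0.161 × 870.48 / 0.61 = 229.750 sabins.
Absorption to add: 229.750 − 110.396 = 119.354 sabins.
Each m^2 of panel replacing the ceiling (plaster ceiling) adds (0.77 − 0.03) = 0.74 sabins.
Area = ΔA/Δα = 119.354/0.74 = 161.3 m^2.

161.3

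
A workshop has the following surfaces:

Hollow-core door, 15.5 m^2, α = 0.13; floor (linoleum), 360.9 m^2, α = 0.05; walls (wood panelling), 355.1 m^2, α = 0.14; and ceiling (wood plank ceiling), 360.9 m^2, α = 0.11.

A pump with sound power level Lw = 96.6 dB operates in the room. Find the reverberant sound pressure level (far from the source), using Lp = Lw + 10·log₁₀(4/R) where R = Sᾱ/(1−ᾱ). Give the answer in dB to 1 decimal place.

81.8 dB

Σ(Sᵢαᵢ) = 15.5×0.13 + 360.9×0.05 + 355.1×0.14 + 360.9×0.11 = 109.473; total area S = 1092.4 m^2.
ᾱ = 109.473/1092.4 = 0.1002; R = Sᾱ/(1−ᾱ) = 109.473/(1−0.1002) = 121.664 m^2.
Lp = Lw + 10 log₁₀(4/R) = 96.6 -14.83 = 81.8 dB.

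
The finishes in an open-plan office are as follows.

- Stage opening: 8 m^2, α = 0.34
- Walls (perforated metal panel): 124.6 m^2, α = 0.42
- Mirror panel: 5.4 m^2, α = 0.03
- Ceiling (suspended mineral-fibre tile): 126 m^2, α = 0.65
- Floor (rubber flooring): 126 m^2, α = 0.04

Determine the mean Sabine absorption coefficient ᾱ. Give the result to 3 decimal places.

0.364

S = Σ Sᵢ = 8 + 124.6 + 5.4 + 126 + 126 = 390.0 m^2.
Weighted sum Σ Sα = 142.154.
ᾱ = 142.154 / 390.0 = 0.364.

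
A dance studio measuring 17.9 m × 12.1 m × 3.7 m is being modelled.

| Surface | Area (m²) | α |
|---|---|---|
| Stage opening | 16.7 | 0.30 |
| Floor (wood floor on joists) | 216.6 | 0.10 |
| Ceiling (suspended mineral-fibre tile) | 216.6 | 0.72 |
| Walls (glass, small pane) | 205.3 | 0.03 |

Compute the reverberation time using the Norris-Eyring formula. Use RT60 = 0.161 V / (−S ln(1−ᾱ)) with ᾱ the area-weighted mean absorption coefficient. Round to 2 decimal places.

0.58 seconds

S = Σ Sᵢ = 655.2 m².
Absorption A = 16.7×0.30 + 216.6×0.10 + 216.6×0.72 + 205.3×0.03 = 188.781 sabins.
ᾱ = 188.781 / 655.2 = 0.2881.
Eyring denominator: −S ln(1−ᾱ) = 222.649.
V = 17.9 × 12.1 × 3.7 = 801.383 m³.
RT60 = 0.161 × 801.383 / 222.649 = 0.58 s.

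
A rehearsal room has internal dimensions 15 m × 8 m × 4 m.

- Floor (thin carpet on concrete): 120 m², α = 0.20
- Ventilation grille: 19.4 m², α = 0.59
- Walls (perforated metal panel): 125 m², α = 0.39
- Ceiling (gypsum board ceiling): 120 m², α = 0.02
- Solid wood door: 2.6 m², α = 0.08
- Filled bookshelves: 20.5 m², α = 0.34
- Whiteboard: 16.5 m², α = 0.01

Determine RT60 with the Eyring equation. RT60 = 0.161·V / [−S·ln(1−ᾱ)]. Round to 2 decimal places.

S = Σ Sᵢ = 424.0 m².
Absorption A = 120×0.20 + 19.4×0.59 + 125×0.39 + 120×0.02 + 2.6×0.08 + 20.5×0.34 + 16.5×0.01 = 93.939 sabins.
ᾱ = 93.939 / 424.0 = 0.2216.
−S·ln(1−ᾱ) = −424.0 × ln(1 − 0.2216) = 106.218.
V = 15 × 8 × 4 = 480 m³.
RT60 = 0.161 × 480 / 106.218 = 0.73 s.

0.73 s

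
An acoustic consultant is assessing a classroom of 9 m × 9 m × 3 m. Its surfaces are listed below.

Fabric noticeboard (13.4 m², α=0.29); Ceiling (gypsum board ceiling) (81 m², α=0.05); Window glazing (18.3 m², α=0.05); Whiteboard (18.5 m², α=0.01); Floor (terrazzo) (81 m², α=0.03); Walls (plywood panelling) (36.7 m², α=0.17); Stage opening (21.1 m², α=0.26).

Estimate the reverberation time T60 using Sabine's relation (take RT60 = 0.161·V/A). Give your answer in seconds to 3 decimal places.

1.687 s

Equivalent absorption area: A = 13.4×0.29 + 81×0.05 + 18.3×0.05 + 18.5×0.01 + 81×0.03 + 36.7×0.17 + 21.1×0.26 = 23.191 m².
Room volume: 243 m³.
RT60 = 0.161 · V / A = 0.161 × 243 / 23.191 = 1.687 s.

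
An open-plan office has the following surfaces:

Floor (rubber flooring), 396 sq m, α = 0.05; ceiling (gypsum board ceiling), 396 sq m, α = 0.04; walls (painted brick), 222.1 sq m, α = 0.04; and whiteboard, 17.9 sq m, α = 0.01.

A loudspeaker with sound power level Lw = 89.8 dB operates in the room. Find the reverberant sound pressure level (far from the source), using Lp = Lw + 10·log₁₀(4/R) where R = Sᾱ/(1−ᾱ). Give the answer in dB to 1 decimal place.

Σ(Sᵢαᵢ) = 396×0.05 + 396×0.04 + 222.1×0.04 + 17.9×0.01 = 44.703; total area S = 1032.0 sq m.
ᾱ = 0.0433, so room constant R = A/(1−ᾱ) = 46.726 sq m.
Lp = 89.8 + 10·log₁₀(4/46.726) = 89.8 + (-10.67) = 79.1 dB.

79.1 dB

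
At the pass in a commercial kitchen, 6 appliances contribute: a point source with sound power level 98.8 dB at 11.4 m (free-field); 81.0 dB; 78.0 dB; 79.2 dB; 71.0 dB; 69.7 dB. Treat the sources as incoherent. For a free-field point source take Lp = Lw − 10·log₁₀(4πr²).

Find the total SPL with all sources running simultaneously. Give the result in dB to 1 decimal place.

84.8 dB

Source at 11.4 m: Lp = 98.8 − 10·log₁₀(4π·11.4²) = 98.8 − 10·log₁₀(1633.126) = 66.7 dB.
Sum in the linear (power) domain: Σ 10^(Lᵢ/10) = 10^(66.7/10) + 10^(81.0/10) + 10^(78.0/10) + 10^(79.2/10) + 10^(71.0/10) + 10^(69.7/10) = 2.988e+08.
L_total = 10·log₁₀(2.988e+08) = 84.8 dB.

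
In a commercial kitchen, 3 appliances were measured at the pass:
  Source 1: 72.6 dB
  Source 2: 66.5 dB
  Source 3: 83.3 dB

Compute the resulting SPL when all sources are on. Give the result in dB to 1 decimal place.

83.7 dB

Converting to relative power and adding: 10^(72.6/10) + 10^(66.5/10) + 10^(83.3/10) = 2.365e+08.
Combined level = 10 log₁₀(2.365e+08) = 83.7 dB.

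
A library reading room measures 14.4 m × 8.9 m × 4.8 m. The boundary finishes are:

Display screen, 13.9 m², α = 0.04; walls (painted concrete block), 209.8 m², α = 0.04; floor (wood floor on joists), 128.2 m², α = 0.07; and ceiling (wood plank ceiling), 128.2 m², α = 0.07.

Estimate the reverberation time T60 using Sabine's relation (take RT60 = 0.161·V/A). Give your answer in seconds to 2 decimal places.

A = Σ Sᵢαᵢ = 13.9·0.04 + 209.8·0.04 + 128.2·0.07 + 128.2·0.07 = 26.896 sabins.
Volume V = 14.4 × 8.9 × 4.8 = 615.168 m³.
RT60 = 0.161 · V / A = 0.161 × 615.168 / 26.896 = 3.68 s.

3.68 sec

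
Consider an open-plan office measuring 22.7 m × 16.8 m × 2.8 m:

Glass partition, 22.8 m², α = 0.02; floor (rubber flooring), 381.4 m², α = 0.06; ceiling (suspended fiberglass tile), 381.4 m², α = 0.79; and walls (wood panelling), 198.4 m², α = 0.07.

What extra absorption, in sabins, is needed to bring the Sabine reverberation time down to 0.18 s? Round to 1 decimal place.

A₁ = Σ Sᵢαᵢ = 22.8*0.02 + 381.4*0.06 + 381.4*0.79 + 198.4*0.07 = 338.534 sabins.
Target A₂ = 0.161·1067.808/0.18 = 955.095 sabins (V = 1067.808 m³).
Shortfall: 955.095 − 338.534 = 616.6 sabins.

616.6 sabins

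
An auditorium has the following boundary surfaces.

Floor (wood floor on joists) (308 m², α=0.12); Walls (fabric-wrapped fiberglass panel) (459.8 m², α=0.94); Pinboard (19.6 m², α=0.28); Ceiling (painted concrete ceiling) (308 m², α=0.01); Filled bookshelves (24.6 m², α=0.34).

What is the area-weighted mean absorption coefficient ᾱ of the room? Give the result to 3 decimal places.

Total surface area S = 1120.0 m².
A = 308×0.12 + 459.8×0.94 + 19.6×0.28 + 308×0.01 + 24.6×0.34 = 486.104 sabins.
ᾱ = 486.104 / 1120.0 = 0.434.

0.434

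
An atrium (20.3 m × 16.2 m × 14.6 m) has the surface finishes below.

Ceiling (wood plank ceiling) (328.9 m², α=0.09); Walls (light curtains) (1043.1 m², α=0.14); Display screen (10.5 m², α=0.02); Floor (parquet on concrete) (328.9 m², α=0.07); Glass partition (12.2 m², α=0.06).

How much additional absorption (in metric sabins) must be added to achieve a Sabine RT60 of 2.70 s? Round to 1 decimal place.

Equivalent absorption area: A₁ = 328.9·0.09 + 1043.1·0.14 + 10.5·0.02 + 328.9·0.07 + 12.2·0.06 = 199.600 m².
For T = 2.70 s, need A₂ = 0.161·V/T = 0.161·4801.356/2.70 = 286.303 sabins.
Additional absorption ΔA = 286.303 − 199.600 = 86.7 sabins.

86.7 sabins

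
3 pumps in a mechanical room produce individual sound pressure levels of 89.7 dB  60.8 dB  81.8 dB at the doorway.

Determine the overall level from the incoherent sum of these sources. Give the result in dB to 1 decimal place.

90.4 dB

Converting to relative power and adding: 10^(89.7/10) + 10^(60.8/10) + 10^(81.8/10) = 1.086e+09.
Back to dB: 10·log₁₀ Σ = 90.4 dB.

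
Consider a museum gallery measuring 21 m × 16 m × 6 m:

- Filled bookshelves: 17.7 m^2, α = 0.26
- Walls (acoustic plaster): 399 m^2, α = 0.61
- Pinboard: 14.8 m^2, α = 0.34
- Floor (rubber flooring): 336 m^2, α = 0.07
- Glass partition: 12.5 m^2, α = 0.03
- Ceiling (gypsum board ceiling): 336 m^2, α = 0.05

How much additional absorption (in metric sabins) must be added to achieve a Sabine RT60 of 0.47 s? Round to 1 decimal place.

396.9 sabins

Summing Sᵢαᵢ: 4.602 + 243.390 + 5.032 + 23.520 + 0.375 + 16.800 → A₁ = 293.719 sabins.
Target A₂ = 0.161·2016/0.47 = 690.587 sabins (V = 2016 m³).
Additional absorption ΔA = 690.587 − 293.719 = 396.9 sabins.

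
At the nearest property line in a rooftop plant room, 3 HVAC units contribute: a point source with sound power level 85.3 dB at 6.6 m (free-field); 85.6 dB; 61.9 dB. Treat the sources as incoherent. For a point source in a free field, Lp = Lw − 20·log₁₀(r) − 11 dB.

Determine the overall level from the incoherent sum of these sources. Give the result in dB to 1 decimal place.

85.6 dB

Source at 6.6 m: Lp = 85.3 − 20·log₁₀(6.6) − 11 = 57.9 dB.
Converting to relative power and adding: 10^(57.9/10) + 10^(85.6/10) + 10^(61.9/10) = 3.652e+08.
Back to dB: 10·log₁₀ Σ = 85.6 dB.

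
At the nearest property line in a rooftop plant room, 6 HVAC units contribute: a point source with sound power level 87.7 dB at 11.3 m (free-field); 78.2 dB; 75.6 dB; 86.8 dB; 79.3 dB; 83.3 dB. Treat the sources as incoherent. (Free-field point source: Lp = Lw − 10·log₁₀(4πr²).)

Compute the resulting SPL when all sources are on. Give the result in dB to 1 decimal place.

89.4 dB

Source at 11.3 m: Lp = 87.7 − 10·log₁₀(4π·11.3²) = 87.7 − 10·log₁₀(1604.600) = 55.6 dB.
Sum in the linear (power) domain: Σ 10^(Lᵢ/10) = 10^(55.6/10) + 10^(78.2/10) + 10^(75.6/10) + 10^(86.8/10) + 10^(79.3/10) + 10^(83.3/10) = 8.803e+08.
Combined level = 10 log₁₀(8.803e+08) = 89.4 dB.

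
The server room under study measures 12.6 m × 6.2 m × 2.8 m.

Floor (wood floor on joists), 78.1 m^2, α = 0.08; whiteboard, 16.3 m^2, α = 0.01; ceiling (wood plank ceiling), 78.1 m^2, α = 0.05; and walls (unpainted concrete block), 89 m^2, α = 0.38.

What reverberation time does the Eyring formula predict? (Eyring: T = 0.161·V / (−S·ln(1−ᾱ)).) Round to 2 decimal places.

S = Σ Sᵢ = 261.5 m^2.
Absorption A = 78.1·0.08 + 16.3·0.01 + 78.1·0.05 + 89·0.38 = 44.136 sabins.
ᾱ = 44.136 / 261.5 = 0.1688.
−S·ln(1−ᾱ) = −261.5 × ln(1 − 0.1688) = 48.347.
V = 12.6 × 6.2 × 2.8 = 218.736 m³.
T = 0.161·V/[−S·ln(1−ᾱ)] = 0.161·218.736/48.347 = 0.73 s.

0.73 s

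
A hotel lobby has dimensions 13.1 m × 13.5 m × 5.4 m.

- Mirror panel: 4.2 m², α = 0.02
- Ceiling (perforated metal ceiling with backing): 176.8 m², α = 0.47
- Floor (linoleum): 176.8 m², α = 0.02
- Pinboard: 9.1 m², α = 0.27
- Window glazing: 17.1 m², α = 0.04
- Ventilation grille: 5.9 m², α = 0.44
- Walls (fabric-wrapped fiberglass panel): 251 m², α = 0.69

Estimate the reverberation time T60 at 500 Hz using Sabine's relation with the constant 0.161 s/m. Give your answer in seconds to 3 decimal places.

Summing Sᵢαᵢ: 0.084 + 83.096 + 3.536 + 2.457 + 0.684 + 2.596 + 173.190 → A = 265.643 sabins.
Room volume: 954.99 m³.
RT60 = 0.161 · V / A = 0.161 × 954.99 / 265.643 = 0.579 s.

0.579 seconds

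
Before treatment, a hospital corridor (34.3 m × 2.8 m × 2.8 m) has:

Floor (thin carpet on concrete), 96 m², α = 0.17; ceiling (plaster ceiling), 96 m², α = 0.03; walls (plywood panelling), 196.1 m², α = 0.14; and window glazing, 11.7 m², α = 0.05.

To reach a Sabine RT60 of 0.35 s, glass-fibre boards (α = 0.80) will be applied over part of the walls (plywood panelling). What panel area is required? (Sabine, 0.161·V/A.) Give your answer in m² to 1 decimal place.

115.8

Equivalent absorption area: A₁ = 96·0.17 + 96·0.03 + 196.1·0.14 + 11.7·0.05 = 47.239 m².
V = 268.912 m³. Target absorption A₂ = 0.161 × 268.912 / 0.35 = 123.700 sabins.
ΔA needed = 123.700 − 47.239 = 76.461 sabins.
Net gain per m²: Δα = 0.80 − 0.14 = 0.66.
Panel area = 76.461 / 0.66 = 115.8 m².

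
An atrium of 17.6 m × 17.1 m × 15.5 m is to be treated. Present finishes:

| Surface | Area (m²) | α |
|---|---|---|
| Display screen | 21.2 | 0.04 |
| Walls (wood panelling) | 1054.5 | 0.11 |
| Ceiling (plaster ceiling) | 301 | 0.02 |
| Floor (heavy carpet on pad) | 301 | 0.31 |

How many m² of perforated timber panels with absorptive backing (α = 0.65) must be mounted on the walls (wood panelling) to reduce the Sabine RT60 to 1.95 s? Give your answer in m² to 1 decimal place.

Total absorption A₁ = 21.2×0.04 + 1054.5×0.11 + 301×0.02 + 301×0.31
  = 0.848 + 115.995 + 6.020 + 93.310 = 216.173 m² sabins.
V = 4664.88 m³. Target absorption A₂ = 0.161 × 4664.88 / 1.95 = 385.152 sabins.
Absorption to add: 385.152 − 216.173 = 168.979 sabins.
Net gain per m²: Δα = 0.65 − 0.11 = 0.54.
Area = ΔA/Δα = 168.979/0.54 = 312.9 m².

312.9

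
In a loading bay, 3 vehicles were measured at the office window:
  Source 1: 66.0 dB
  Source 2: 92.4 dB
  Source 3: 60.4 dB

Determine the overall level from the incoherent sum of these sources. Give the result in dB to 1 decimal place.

Converting to relative power and adding: 10^(66.0/10) + 10^(92.4/10) + 10^(60.4/10) = 1.743e+09.
L_total = 10·log₁₀(1.743e+09) = 92.4 dB.

92.4 dB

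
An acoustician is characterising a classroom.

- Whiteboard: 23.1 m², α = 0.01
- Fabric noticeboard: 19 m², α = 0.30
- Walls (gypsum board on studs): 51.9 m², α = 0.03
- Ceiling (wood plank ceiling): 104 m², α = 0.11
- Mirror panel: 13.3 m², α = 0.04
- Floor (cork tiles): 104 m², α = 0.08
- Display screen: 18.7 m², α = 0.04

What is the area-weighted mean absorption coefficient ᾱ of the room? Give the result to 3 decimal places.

S = Σ Sᵢ = 23.1 + 19 + 51.9 + 104 + 13.3 + 104 + 18.7 = 334.0 m².
Weighted sum Σ Sα = 28.528.
ᾱ = 28.528 / 334.0 = 0.085.

0.085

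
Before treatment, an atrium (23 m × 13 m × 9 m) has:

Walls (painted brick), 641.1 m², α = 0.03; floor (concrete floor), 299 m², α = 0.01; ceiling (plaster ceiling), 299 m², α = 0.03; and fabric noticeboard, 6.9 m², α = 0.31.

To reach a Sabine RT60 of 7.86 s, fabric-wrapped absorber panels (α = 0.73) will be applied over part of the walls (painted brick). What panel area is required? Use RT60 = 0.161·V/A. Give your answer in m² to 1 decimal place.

Equivalent absorption area: A₁ = 641.1*0.03 + 299*0.01 + 299*0.03 + 6.9*0.31 = 33.332 m².
Required A₂ = 0.161·2691/7.86 = 55.121 sabins.
ΔA needed = 55.121 − 33.332 = 21.789 sabins.
Net gain per m²: Δα = 0.73 − 0.03 = 0.70.
Panel area = 21.789 / 0.70 = 31.1 m².

31.1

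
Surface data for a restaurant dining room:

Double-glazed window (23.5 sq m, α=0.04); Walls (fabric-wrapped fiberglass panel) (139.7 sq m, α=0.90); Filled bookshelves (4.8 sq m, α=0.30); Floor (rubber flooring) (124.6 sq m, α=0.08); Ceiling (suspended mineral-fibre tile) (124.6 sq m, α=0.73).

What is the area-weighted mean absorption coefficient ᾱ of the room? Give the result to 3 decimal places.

0.549

Total surface area S = 417.2 sq m.
A = 23.5·0.04 + 139.7·0.90 + 4.8·0.30 + 124.6·0.08 + 124.6·0.73 = 229.036 sabins.
ᾱ = 229.036 / 417.2 = 0.549.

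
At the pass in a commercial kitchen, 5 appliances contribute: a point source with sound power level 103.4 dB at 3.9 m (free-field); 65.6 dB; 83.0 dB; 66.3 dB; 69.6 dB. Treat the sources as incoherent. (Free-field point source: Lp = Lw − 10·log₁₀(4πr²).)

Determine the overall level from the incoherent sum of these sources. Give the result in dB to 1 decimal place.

Source at 3.9 m: Lp = 103.4 − 10·log₁₀(4π·3.9²) = 103.4 − 10·log₁₀(191.134) = 80.6 dB.
Sum in the linear (power) domain: Σ 10^(Lᵢ/10) = 10^(80.6/10) + 10^(65.6/10) + 10^(83.0/10) + 10^(66.3/10) + 10^(69.6/10) = 3.314e+08.
Combined level = 10 log₁₀(3.314e+08) = 85.2 dB.

85.2 dB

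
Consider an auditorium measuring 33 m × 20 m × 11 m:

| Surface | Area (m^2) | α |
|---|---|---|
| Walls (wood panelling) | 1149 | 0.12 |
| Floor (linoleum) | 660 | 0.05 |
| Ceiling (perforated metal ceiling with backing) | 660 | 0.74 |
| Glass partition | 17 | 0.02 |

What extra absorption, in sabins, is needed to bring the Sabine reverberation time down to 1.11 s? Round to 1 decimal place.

393.4 sabins

A₁ = Σ Sᵢαᵢ = 1149*0.12 + 660*0.05 + 660*0.74 + 17*0.02 = 659.620 sabins.
For T = 1.11 s, need A₂ = 0.161·V/T = 0.161·7260/1.11 = 1053.027 sabins.
Shortfall: 1053.027 − 659.620 = 393.4 sabins.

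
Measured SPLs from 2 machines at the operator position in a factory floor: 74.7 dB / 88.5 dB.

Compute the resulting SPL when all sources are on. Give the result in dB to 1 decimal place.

88.7 dB

Σ 10^(Lᵢ/10) = 7.375e+08.
Combined level = 10 log₁₀(7.375e+08) = 88.7 dB.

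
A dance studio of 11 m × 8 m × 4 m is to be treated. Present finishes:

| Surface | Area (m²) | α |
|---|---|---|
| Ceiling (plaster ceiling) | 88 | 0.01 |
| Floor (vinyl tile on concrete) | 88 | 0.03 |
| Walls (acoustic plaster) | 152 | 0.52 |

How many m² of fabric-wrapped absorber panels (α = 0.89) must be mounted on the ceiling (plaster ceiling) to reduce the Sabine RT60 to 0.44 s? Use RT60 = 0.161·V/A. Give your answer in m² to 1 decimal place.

Summing Sᵢαᵢ: 0.880 + 2.640 + 79.040 → A₁ = 82.560 sabins.
Required A₂ = 0.161·352/0.44 = 128.800 sabins.
ΔA needed = 128.800 − 82.560 = 46.240 sabins.
Each m² of panel replacing the ceiling (plaster ceiling) adds (0.89 − 0.01) = 0.88 sabins.
Area = ΔA/Δα = 46.240/0.88 = 52.5 m².

52.5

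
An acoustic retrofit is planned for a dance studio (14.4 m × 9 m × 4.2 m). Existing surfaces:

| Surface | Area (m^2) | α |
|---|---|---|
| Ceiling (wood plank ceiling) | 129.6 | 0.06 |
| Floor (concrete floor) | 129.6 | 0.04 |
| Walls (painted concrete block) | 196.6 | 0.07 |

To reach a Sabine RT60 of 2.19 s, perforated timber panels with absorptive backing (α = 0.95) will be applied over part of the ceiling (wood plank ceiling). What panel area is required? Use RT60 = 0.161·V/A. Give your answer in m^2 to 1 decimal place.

A₁ = Σ Sᵢαᵢ = 129.6*0.06 + 129.6*0.04 + 196.6*0.07 = 26.722 sabins.
V = 544.32 m³. Target absorption A₂ = 0.161 × 544.32 / 2.19 = 40.016 sabins.
ΔA needed = 40.016 − 26.722 = 13.294 sabins.
Each m^2 of panel replacing the ceiling (wood plank ceiling) adds (0.95 − 0.06) = 0.89 sabins.
Panel area = 13.294 / 0.89 = 14.9 m^2.

14.9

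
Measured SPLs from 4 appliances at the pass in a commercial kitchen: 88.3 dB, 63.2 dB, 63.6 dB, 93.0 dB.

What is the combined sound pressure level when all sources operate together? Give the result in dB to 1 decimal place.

94.3 dB

Converting to relative power and adding: 10^(88.3/10) + 10^(63.2/10) + 10^(63.6/10) + 10^(93.0/10) = 2.676e+09.
Combined level = 10 log₁₀(2.676e+09) = 94.3 dB.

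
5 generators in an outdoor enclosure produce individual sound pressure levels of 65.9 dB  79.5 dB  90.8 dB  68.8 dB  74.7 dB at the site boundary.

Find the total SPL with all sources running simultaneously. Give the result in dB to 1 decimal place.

Σ 10^(Lᵢ/10) = 1.332e+09.
L_total = 10·log₁₀(1.332e+09) = 91.2 dB.

91.2 dB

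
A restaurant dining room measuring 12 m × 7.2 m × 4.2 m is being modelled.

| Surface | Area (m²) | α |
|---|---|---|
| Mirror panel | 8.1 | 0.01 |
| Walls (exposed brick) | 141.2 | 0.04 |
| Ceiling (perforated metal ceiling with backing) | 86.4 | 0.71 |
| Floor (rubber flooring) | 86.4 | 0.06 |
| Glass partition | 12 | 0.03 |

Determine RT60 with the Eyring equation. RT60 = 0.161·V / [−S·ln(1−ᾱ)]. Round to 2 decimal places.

Total surface area S = 8.1 + 141.2 + 86.4 + 86.4 + 12 = 334.1 m².
Absorption A = 8.1×0.01 + 141.2×0.04 + 86.4×0.71 + 86.4×0.06 + 12×0.03 = 72.617 sabins.
Mean coefficient ᾱ = A/S = 0.2174.
Eyring denominator: −S ln(1−ᾱ) = 81.899.
V = 12 × 7.2 × 4.2 = 362.88 m³.
RT60 = 0.161 × 362.88 / 81.899 = 0.71 s.

0.71 sec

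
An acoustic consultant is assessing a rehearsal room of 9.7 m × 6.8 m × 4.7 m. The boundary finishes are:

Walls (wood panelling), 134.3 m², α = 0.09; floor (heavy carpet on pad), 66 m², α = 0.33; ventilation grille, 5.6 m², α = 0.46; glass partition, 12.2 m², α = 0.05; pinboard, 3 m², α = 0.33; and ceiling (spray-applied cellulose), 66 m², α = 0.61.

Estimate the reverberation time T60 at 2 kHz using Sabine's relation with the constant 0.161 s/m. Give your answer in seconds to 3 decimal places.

Summing Sᵢαᵢ: 12.087 + 21.780 + 2.576 + 0.610 + 0.990 + 40.260 → A = 78.303 sabins.
Room volume: 310.012 m³.
Sabine: RT60 = 0.161 × 310.012 / 78.303 = 0.637 s.

0.637 s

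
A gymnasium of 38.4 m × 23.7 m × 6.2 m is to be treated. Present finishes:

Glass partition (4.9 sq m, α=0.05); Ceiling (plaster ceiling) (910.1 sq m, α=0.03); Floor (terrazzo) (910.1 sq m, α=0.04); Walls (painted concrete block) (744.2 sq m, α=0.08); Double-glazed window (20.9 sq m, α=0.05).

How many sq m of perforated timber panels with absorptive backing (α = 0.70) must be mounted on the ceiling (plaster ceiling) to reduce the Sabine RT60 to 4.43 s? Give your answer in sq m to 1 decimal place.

Equivalent absorption area: A₁ = 4.9*0.05 + 910.1*0.03 + 910.1*0.04 + 744.2*0.08 + 20.9*0.05 = 124.533 sq m.
Required A₂ = 0.161·5642.496/4.43 = 205.066 sabins.
Absorption to add: 205.066 − 124.533 = 80.533 sabins.
Each sq m of panel replacing the ceiling (plaster ceiling) adds (0.70 − 0.03) = 0.67 sabins.
Area = ΔA/Δα = 80.533/0.67 = 120.2 sq m.

120.2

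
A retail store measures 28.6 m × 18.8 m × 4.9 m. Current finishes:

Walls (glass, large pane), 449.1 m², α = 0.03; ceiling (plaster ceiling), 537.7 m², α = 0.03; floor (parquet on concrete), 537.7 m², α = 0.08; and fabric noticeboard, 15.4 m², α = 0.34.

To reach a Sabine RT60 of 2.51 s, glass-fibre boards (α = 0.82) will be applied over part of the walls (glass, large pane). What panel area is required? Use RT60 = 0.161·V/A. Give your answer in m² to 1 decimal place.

A₁ = Σ Sᵢαᵢ = 449.1*0.03 + 537.7*0.03 + 537.7*0.08 + 15.4*0.34 = 77.856 sabins.
V = 2634.632 m³. Target absorption A₂ = 0.161 × 2634.632 / 2.51 = 168.994 sabins.
Absorption to add: 168.994 − 77.856 = 91.138 sabins.
Net gain per m²: Δα = 0.82 − 0.03 = 0.79.
Area = ΔA/Δα = 91.138/0.79 = 115.4 m².

115.4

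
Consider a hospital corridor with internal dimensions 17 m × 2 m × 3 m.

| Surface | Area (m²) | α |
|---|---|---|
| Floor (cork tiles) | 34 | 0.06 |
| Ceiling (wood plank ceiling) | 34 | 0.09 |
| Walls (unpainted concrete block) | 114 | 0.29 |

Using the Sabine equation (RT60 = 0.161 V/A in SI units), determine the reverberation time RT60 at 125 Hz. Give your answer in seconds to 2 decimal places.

A = Σ Sᵢαᵢ = 34*0.06 + 34*0.09 + 114*0.29 = 38.160 sabins.
Volume V = 17 × 2 × 3 = 102 m³.
T = 0.161 V/A = 0.161·102/38.160 = 0.43 s.

0.43 s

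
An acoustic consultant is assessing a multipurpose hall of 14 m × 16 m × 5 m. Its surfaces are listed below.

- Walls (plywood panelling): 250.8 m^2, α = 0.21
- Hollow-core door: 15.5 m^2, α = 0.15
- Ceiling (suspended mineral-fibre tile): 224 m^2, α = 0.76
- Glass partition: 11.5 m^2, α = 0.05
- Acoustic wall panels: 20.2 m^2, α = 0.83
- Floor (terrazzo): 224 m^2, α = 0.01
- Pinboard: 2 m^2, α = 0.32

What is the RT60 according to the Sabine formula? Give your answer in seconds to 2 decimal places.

0.73 sec

Equivalent absorption area: A = 250.8*0.21 + 15.5*0.15 + 224*0.76 + 11.5*0.05 + 20.2*0.83 + 224*0.01 + 2*0.32 = 245.454 m^2.
Room volume: 1120 m³.
Sabine: RT60 = 0.161 × 1120 / 245.454 = 0.73 s.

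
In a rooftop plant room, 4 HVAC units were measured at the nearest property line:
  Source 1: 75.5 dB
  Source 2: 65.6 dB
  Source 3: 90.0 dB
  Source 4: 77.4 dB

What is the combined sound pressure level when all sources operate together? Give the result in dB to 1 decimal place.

Σ 10^(Lᵢ/10) = 1.094e+09.
Back to dB: 10·log₁₀ Σ = 90.4 dB.

90.4 dB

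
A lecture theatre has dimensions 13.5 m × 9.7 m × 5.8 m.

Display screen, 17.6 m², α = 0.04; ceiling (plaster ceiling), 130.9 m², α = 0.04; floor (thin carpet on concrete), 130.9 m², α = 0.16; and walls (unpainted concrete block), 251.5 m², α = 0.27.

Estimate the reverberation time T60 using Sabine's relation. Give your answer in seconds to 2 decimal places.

Equivalent absorption area: A = 17.6×0.04 + 130.9×0.04 + 130.9×0.16 + 251.5×0.27 = 94.789 m².
V = 13.5·9.7·5.8 = 759.51 m³.
RT60 = 0.161 · V / A = 0.161 × 759.51 / 94.789 = 1.29 s.

1.29 sec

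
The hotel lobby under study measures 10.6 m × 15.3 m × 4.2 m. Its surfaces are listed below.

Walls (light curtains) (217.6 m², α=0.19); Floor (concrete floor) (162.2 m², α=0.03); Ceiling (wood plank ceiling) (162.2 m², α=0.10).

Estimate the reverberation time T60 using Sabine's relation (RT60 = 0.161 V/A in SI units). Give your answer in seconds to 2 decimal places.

Summing Sᵢαᵢ: 41.344 + 4.866 + 16.220 → A = 62.430 sabins.
Volume V = 10.6 × 15.3 × 4.2 = 681.156 m³.
Sabine: RT60 = 0.161 × 681.156 / 62.430 = 1.76 s.

1.76 seconds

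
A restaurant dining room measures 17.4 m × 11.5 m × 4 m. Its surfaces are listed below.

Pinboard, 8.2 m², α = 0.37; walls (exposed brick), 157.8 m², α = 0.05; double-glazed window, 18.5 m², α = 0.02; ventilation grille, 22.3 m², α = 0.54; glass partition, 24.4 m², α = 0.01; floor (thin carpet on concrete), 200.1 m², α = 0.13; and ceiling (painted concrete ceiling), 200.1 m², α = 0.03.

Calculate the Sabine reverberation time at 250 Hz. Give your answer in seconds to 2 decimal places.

A = Σ Sᵢαᵢ = 8.2×0.37 + 157.8×0.05 + 18.5×0.02 + 22.3×0.54 + 24.4×0.01 + 200.1×0.13 + 200.1×0.03 = 55.596 sabins.
V = 17.4·11.5·4 = 800.4 m³.
Sabine: RT60 = 0.161 × 800.4 / 55.596 = 2.32 s.

2.32 sec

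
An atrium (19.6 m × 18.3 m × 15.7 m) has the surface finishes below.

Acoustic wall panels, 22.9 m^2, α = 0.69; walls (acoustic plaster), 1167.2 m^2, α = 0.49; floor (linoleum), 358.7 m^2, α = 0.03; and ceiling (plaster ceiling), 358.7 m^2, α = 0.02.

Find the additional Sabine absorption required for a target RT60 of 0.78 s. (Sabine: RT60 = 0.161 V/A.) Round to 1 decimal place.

556.7 sabins

Equivalent absorption area: A₁ = 22.9×0.69 + 1167.2×0.49 + 358.7×0.03 + 358.7×0.02 = 605.664 m^2.
For T = 0.78 s, need A₂ = 0.161·V/T = 0.161·5631.276/0.78 = 1162.353 sabins.
Additional absorption ΔA = 1162.353 − 605.664 = 556.7 sabins.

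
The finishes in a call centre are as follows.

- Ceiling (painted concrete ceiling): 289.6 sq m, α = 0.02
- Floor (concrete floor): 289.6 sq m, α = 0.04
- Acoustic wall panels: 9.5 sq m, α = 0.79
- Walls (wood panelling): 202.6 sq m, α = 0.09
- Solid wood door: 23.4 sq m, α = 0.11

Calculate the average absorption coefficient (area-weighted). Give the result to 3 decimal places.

Total surface area S = 814.7 sq m.
A = 289.6·0.02 + 289.6·0.04 + 9.5·0.79 + 202.6·0.09 + 23.4·0.11 = 45.689 sabins.
ᾱ = 45.689 / 814.7 = 0.056.

0.056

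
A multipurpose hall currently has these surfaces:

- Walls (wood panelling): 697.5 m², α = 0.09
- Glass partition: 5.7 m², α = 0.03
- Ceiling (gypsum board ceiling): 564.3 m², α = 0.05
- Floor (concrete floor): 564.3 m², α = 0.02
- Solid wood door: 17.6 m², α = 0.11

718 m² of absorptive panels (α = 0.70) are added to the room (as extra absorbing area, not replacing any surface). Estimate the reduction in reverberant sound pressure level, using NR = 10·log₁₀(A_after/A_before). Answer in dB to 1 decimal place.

Equivalent absorption area: A_before = 697.5·0.09 + 5.7·0.03 + 564.3·0.05 + 564.3·0.02 + 17.6·0.11 = 104.383 m².
Treatment contributes 718·0.70 = 502.600 sabins.
New total A_after = 606.983 sabins.
NR = 10·log₁₀(606.983/104.383) = 7.6 dB.

7.6 dB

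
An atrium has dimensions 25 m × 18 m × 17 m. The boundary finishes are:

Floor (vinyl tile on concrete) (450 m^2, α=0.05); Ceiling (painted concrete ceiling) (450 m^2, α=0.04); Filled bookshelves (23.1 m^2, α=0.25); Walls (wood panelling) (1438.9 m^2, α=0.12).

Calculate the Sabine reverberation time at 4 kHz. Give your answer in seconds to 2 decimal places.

5.63 s

A = Σ Sᵢαᵢ = 450*0.05 + 450*0.04 + 23.1*0.25 + 1438.9*0.12 = 218.943 sabins.
V = 25·18·17 = 7650 m³.
Sabine: RT60 = 0.161 × 7650 / 218.943 = 5.63 s.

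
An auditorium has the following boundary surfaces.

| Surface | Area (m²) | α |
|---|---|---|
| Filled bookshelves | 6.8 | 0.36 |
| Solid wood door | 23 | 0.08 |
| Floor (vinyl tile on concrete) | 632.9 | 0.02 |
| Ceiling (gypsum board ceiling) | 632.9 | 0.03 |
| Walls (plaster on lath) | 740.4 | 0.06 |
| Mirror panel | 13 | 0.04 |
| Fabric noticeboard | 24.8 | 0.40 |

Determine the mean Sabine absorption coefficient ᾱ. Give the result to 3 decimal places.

0.044

S = Σ Sᵢ = 6.8 + 23 + 632.9 + 632.9 + 740.4 + 13 + 24.8 = 2073.8 m².
A = 6.8*0.36 + 23*0.08 + 632.9*0.02 + 632.9*0.03 + 740.4*0.06 + 13*0.04 + 24.8*0.40 = 90.797 sabins.
ᾱ = A/S = 0.044.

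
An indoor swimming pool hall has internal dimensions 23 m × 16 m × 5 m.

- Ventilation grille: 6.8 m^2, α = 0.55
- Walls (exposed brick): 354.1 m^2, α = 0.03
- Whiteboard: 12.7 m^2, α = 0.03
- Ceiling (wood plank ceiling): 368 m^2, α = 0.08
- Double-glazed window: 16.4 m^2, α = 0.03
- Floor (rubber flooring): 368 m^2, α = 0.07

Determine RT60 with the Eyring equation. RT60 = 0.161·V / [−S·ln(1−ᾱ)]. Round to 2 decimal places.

Total surface area S = 6.8 + 354.1 + 12.7 + 368 + 16.4 + 368 = 1126.0 m^2.
Absorption A = 6.8×0.55 + 354.1×0.03 + 12.7×0.03 + 368×0.08 + 16.4×0.03 + 368×0.07 = 70.436 sabins.
ᾱ = 70.436 / 1126.0 = 0.0626.
−S·ln(1−ᾱ) = −1126.0 × ln(1 − 0.0626) = 72.790.
V = 23 × 16 × 5 = 1840 m³.
RT60 = 0.161 × 1840 / 72.790 = 4.07 s.

4.07 sec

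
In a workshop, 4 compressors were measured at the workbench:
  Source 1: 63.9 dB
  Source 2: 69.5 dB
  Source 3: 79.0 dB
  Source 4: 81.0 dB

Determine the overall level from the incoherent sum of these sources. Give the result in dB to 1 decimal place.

83.4 dB

Σ 10^(Lᵢ/10) = 2.167e+08.
L_total = 10·log₁₀(2.167e+08) = 83.4 dB.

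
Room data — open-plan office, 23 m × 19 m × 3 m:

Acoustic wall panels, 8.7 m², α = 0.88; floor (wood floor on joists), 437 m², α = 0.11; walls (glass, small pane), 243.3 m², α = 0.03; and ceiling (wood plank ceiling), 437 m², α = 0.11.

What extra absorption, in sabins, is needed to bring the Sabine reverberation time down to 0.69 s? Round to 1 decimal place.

194.8 sabins

Equivalent absorption area: A₁ = 8.7×0.88 + 437×0.11 + 243.3×0.03 + 437×0.11 = 111.095 m².
Target A₂ = 0.161·1311/0.69 = 305.900 sabins (V = 1311 m³).
ΔA = A₂ − A₁ = 305.900 − 111.095 = 194.8 sabins.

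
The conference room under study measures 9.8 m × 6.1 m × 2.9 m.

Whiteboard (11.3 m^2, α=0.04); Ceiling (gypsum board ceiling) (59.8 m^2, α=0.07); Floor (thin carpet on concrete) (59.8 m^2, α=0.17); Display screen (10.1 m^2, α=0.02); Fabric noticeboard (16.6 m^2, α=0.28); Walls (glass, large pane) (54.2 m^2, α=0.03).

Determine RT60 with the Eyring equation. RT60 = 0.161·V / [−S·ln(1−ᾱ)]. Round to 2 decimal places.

1.24 seconds

Total surface area S = 11.3 + 59.8 + 59.8 + 10.1 + 16.6 + 54.2 = 211.8 m^2.
Absorption A = 11.3×0.04 + 59.8×0.07 + 59.8×0.17 + 10.1×0.02 + 16.6×0.28 + 54.2×0.03 = 21.280 sabins.
ᾱ = 21.280 / 211.8 = 0.1005.
Eyring denominator: −S ln(1−ᾱ) = 22.433.
V = 9.8 × 6.1 × 2.9 = 173.362 m³.
RT60 = 0.161 × 173.362 / 22.433 = 1.24 s.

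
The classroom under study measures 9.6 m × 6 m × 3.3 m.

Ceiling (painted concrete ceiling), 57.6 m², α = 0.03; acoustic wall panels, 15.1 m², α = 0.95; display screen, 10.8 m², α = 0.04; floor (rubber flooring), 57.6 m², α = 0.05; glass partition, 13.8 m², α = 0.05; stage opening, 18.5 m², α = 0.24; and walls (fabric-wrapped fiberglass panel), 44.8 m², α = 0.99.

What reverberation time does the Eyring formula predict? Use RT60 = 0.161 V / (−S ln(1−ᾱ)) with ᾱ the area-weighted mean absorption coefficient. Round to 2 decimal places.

0.37 sec

S = Σ Sᵢ = 218.2 m².
Σ(Sᵢαᵢ) = 57.6·0.03 + 15.1·0.95 + 10.8·0.04 + 57.6·0.05 + 13.8·0.05 + 18.5·0.24 + 44.8·0.99 = 68.867.
ᾱ = 68.867 / 218.2 = 0.3156.
Eyring denominator: −S ln(1−ᾱ) = 82.744.
V = 9.6 × 6 × 3.3 = 190.08 m³.
RT60 = 0.161 × 190.08 / 82.744 = 0.37 s.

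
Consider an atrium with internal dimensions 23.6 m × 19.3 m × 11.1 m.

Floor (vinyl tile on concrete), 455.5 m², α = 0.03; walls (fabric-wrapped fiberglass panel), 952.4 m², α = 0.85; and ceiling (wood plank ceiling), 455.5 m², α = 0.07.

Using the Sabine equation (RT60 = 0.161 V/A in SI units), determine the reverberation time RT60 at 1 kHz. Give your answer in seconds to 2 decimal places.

Equivalent absorption area: A = 455.5·0.03 + 952.4·0.85 + 455.5·0.07 = 855.090 m².
V = 23.6·19.3·11.1 = 5055.828 m³.
Sabine: RT60 = 0.161 × 5055.828 / 855.090 = 0.95 s.

0.95 sec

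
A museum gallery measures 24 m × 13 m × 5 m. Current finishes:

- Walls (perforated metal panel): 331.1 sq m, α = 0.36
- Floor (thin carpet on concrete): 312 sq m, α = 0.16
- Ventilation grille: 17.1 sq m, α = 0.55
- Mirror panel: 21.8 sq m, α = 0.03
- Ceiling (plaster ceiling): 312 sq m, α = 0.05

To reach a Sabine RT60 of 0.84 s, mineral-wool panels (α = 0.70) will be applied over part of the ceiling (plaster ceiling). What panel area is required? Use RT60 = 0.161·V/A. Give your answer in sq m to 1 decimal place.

A₁ = Σ Sᵢαᵢ = 331.1*0.36 + 312*0.16 + 17.1*0.55 + 21.8*0.03 + 312*0.05 = 194.775 sabins.
Required A₂ = 0.161·1560/0.84 = 299.000 sabins.
ΔA needed = 299.000 − 194.775 = 104.225 sabins.
Net gain per sq m: Δα = 0.70 − 0.05 = 0.65.
Panel area = 104.225 / 0.65 = 160.3 sq m.

160.3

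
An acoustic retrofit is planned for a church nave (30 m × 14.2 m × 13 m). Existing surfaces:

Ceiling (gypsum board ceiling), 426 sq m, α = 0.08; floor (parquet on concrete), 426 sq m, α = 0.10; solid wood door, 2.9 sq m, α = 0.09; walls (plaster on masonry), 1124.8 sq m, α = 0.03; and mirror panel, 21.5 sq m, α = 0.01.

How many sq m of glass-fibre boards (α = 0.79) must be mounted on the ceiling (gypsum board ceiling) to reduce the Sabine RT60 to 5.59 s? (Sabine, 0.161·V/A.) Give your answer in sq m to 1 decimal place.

Total absorption A₁ = 426*0.08 + 426*0.10 + 2.9*0.09 + 1124.8*0.03 + 21.5*0.01
  = 34.080 + 42.600 + 0.261 + 33.744 + 0.215 = 110.900 sq m sabins.
V = 5538 m³. Target absorption A₂ = 0.161 × 5538 / 5.59 = 159.502 sabins.
ΔA needed = 159.502 − 110.900 = 48.602 sabins.
Each sq m of panel replacing the ceiling (gypsum board ceiling) adds (0.79 − 0.08) = 0.71 sabins.
Area = ΔA/Δα = 48.602/0.71 = 68.5 sq m.

68.5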